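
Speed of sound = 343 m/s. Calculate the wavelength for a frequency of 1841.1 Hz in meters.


Given values:
  c = 343 m/s, f = 1841.1 Hz
Formula: lambda = c / f
lambda = 343 / 1841.1
lambda = 0.1863

0.1863 m


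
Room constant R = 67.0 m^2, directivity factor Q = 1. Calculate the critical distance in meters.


Given values:
  R = 67.0 m^2, Q = 1
Formula: d_c = 0.141 * sqrt(Q * R)
Compute Q * R = 1 * 67.0 = 67.0
Compute sqrt(67.0) = 8.1854
d_c = 0.141 * 8.1854 = 1.154

1.154 m


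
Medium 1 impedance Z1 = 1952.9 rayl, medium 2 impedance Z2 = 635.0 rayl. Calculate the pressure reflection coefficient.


Given values:
  Z1 = 1952.9 rayl, Z2 = 635.0 rayl
Formula: R = (Z2 - Z1) / (Z2 + Z1)
Numerator: Z2 - Z1 = 635.0 - 1952.9 = -1317.9
Denominator: Z2 + Z1 = 635.0 + 1952.9 = 2587.9
R = -1317.9 / 2587.9 = -0.5093

-0.5093


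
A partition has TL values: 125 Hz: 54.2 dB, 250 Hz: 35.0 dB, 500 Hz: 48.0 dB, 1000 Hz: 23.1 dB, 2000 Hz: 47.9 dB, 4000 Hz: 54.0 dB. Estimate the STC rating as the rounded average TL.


Given TL values at each frequency:
  125 Hz: 54.2 dB
  250 Hz: 35.0 dB
  500 Hz: 48.0 dB
  1000 Hz: 23.1 dB
  2000 Hz: 47.9 dB
  4000 Hz: 54.0 dB
Formula: STC ~ round(average of TL values)
Sum = 54.2 + 35.0 + 48.0 + 23.1 + 47.9 + 54.0 = 262.2
Average = 262.2 / 6 = 43.7
Rounded: 44

44


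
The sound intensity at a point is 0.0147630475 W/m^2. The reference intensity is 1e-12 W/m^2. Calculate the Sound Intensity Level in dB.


Given values:
  I = 0.0147630475 W/m^2
  I_ref = 1e-12 W/m^2
Formula: SIL = 10 * log10(I / I_ref)
Compute ratio: I / I_ref = 14763047500
Compute log10: log10(14763047500) = 10.169176
Multiply: SIL = 10 * 10.169176 = 101.69

101.69 dB


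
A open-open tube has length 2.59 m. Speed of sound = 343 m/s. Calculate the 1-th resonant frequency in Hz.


Given values:
  Tube type: open-open, L = 2.59 m, c = 343 m/s, n = 1
Formula: f_n = n * c / (2 * L)
Compute 2 * L = 2 * 2.59 = 5.18
f = 1 * 343 / 5.18
f = 66.22

66.22 Hz


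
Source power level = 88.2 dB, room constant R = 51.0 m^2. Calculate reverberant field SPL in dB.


Given values:
  Lw = 88.2 dB, R = 51.0 m^2
Formula: SPL = Lw + 10 * log10(4 / R)
Compute 4 / R = 4 / 51.0 = 0.078431
Compute 10 * log10(0.078431) = -11.0551
SPL = 88.2 + (-11.0551) = 77.14

77.14 dB


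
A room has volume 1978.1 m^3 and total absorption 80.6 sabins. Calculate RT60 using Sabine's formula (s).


Given values:
  V = 1978.1 m^3
  A = 80.6 sabins
Formula: RT60 = 0.161 * V / A
Numerator: 0.161 * 1978.1 = 318.4741
RT60 = 318.4741 / 80.6 = 3.951

3.951 s


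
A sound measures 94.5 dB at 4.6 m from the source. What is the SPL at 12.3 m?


Given values:
  SPL1 = 94.5 dB, r1 = 4.6 m, r2 = 12.3 m
Formula: SPL2 = SPL1 - 20 * log10(r2 / r1)
Compute ratio: r2 / r1 = 12.3 / 4.6 = 2.6739
Compute log10: log10(2.6739) = 0.427145
Compute drop: 20 * 0.427145 = 8.5429
SPL2 = 94.5 - 8.5429 = 85.96

85.96 dB


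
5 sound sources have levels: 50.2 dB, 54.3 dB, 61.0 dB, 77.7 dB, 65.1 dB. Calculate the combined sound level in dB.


Formula: L_total = 10 * log10( sum(10^(Li/10)) )
  Source 1: 10^(50.2/10) = 104712.8548
  Source 2: 10^(54.3/10) = 269153.4804
  Source 3: 10^(61.0/10) = 1258925.4118
  Source 4: 10^(77.7/10) = 58884365.5356
  Source 5: 10^(65.1/10) = 3235936.5693
Sum of linear values = 63753093.8519
L_total = 10 * log10(63753093.8519) = 78.05

78.05 dB


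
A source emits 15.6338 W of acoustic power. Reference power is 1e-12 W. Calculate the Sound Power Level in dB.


Given values:
  W = 15.6338 W
  W_ref = 1e-12 W
Formula: SWL = 10 * log10(W / W_ref)
Compute ratio: W / W_ref = 15633800000000
Compute log10: log10(15633800000000) = 13.194065
Multiply: SWL = 10 * 13.194065 = 131.94

131.94 dB


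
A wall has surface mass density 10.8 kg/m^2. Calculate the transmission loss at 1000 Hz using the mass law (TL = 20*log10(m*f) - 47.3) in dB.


Given values:
  m = 10.8 kg/m^2, f = 1000 Hz
Formula: TL = 20 * log10(m * f) - 47.3
Compute m * f = 10.8 * 1000 = 10800.0
Compute log10(10800.0) = 4.033424
Compute 20 * 4.033424 = 80.6685
TL = 80.6685 - 47.3 = 33.37

33.37 dB


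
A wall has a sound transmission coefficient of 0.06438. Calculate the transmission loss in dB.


Given values:
  tau = 0.06438
Formula: TL = 10 * log10(1 / tau)
Compute 1 / tau = 1 / 0.06438 = 15.5328
Compute log10(15.5328) = 1.19125
TL = 10 * 1.19125 = 11.91

11.91 dB


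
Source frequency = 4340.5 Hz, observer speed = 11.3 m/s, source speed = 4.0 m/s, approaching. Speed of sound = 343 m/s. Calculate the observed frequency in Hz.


Given values:
  f_s = 4340.5 Hz, v_o = 11.3 m/s, v_s = 4.0 m/s
  Direction: approaching
Formula: f_o = f_s * (c + v_o) / (c - v_s)
Numerator: c + v_o = 343 + 11.3 = 354.3
Denominator: c - v_s = 343 - 4.0 = 339.0
f_o = 4340.5 * 354.3 / 339.0 = 4536.4

4536.4 Hz


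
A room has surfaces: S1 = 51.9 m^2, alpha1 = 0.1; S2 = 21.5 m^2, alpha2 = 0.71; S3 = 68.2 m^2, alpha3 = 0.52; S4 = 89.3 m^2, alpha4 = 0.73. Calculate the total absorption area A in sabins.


Given surfaces:
  Surface 1: 51.9 * 0.1 = 5.19
  Surface 2: 21.5 * 0.71 = 15.265
  Surface 3: 68.2 * 0.52 = 35.464
  Surface 4: 89.3 * 0.73 = 65.189
Formula: A = sum(Si * alpha_i)
A = 5.19 + 15.265 + 35.464 + 65.189
A = 121.11

121.11 sabins


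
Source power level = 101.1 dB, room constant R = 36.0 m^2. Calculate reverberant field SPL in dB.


Given values:
  Lw = 101.1 dB, R = 36.0 m^2
Formula: SPL = Lw + 10 * log10(4 / R)
Compute 4 / R = 4 / 36.0 = 0.111111
Compute 10 * log10(0.111111) = -9.5424
SPL = 101.1 + (-9.5424) = 91.56

91.56 dB


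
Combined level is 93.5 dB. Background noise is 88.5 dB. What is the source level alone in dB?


Given values:
  L_total = 93.5 dB, L_bg = 88.5 dB
Formula: L_source = 10 * log10(10^(L_total/10) - 10^(L_bg/10))
Convert to linear:
  10^(93.5/10) = 2238721138.5683
  10^(88.5/10) = 707945784.3841
Difference: 2238721138.5683 - 707945784.3841 = 1530775354.1842
L_source = 10 * log10(1530775354.1842) = 91.85

91.85 dB


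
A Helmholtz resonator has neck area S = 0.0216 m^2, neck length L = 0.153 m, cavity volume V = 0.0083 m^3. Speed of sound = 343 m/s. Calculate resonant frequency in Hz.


Given values:
  S = 0.0216 m^2, L = 0.153 m, V = 0.0083 m^3, c = 343 m/s
Formula: f = (c / (2*pi)) * sqrt(S / (V * L))
Compute V * L = 0.0083 * 0.153 = 0.0012699
Compute S / (V * L) = 0.0216 / 0.0012699 = 17.0092
Compute sqrt(17.0092) = 4.124221
Compute c / (2*pi) = 343 / 6.283185 = 54.590148
f = 54.590148 * 4.124221 = 225.14

225.14 Hz


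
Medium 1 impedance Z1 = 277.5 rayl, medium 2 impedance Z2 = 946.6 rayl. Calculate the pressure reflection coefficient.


Given values:
  Z1 = 277.5 rayl, Z2 = 946.6 rayl
Formula: R = (Z2 - Z1) / (Z2 + Z1)
Numerator: Z2 - Z1 = 946.6 - 277.5 = 669.1
Denominator: Z2 + Z1 = 946.6 + 277.5 = 1224.1
R = 669.1 / 1224.1 = 0.5466

0.5466


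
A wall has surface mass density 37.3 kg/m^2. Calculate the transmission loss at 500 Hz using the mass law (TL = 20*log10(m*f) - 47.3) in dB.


Given values:
  m = 37.3 kg/m^2, f = 500 Hz
Formula: TL = 20 * log10(m * f) - 47.3
Compute m * f = 37.3 * 500 = 18650.0
Compute log10(18650.0) = 4.270679
Compute 20 * 4.270679 = 85.4136
TL = 85.4136 - 47.3 = 38.11

38.11 dB


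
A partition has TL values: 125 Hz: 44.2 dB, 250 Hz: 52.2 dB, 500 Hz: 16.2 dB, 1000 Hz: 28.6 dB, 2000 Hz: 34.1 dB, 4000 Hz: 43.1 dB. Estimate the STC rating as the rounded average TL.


Given TL values at each frequency:
  125 Hz: 44.2 dB
  250 Hz: 52.2 dB
  500 Hz: 16.2 dB
  1000 Hz: 28.6 dB
  2000 Hz: 34.1 dB
  4000 Hz: 43.1 dB
Formula: STC ~ round(average of TL values)
Sum = 44.2 + 52.2 + 16.2 + 28.6 + 34.1 + 43.1 = 218.4
Average = 218.4 / 6 = 36.4
Rounded: 36

36


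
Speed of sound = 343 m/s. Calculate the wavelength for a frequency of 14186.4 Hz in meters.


Given values:
  c = 343 m/s, f = 14186.4 Hz
Formula: lambda = c / f
lambda = 343 / 14186.4
lambda = 0.0242

0.0242 m


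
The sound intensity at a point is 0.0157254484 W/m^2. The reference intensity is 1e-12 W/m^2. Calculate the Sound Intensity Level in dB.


Given values:
  I = 0.0157254484 W/m^2
  I_ref = 1e-12 W/m^2
Formula: SIL = 10 * log10(I / I_ref)
Compute ratio: I / I_ref = 15725448400
Compute log10: log10(15725448400) = 10.196603
Multiply: SIL = 10 * 10.196603 = 101.97

101.97 dB


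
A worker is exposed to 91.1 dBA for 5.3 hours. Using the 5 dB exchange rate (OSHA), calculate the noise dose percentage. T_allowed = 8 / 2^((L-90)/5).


Given values:
  L = 91.1 dBA, T = 5.3 hours
Formula: T_allowed = 8 / 2^((L - 90) / 5)
Compute exponent: (91.1 - 90) / 5 = 0.22
Compute 2^(0.22) = 1.164734
T_allowed = 8 / 1.164734 = 6.868521 hours
Dose = (T / T_allowed) * 100
Dose = (5.3 / 6.868521) * 100 = 77.16

77.16 %


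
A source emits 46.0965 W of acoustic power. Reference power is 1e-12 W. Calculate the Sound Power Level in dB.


Given values:
  W = 46.0965 W
  W_ref = 1e-12 W
Formula: SWL = 10 * log10(W / W_ref)
Compute ratio: W / W_ref = 46096500000000
Compute log10: log10(46096500000000) = 13.663668
Multiply: SWL = 10 * 13.663668 = 136.64

136.64 dB


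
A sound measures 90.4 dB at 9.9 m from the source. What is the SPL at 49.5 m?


Given values:
  SPL1 = 90.4 dB, r1 = 9.9 m, r2 = 49.5 m
Formula: SPL2 = SPL1 - 20 * log10(r2 / r1)
Compute ratio: r2 / r1 = 49.5 / 9.9 = 5.0
Compute log10: log10(5.0) = 0.69897
Compute drop: 20 * 0.69897 = 13.9794
SPL2 = 90.4 - 13.9794 = 76.42

76.42 dB


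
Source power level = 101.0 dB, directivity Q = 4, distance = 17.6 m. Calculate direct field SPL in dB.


Given values:
  Lw = 101.0 dB, Q = 4, r = 17.6 m
Formula: SPL = Lw + 10 * log10(Q / (4 * pi * r^2))
Compute 4 * pi * r^2 = 4 * pi * 17.6^2 = 3892.559
Compute Q / denom = 4 / 3892.559 = 0.0010276
Compute 10 * log10(0.0010276) = -29.8818
SPL = 101.0 + (-29.8818) = 71.12

71.12 dB


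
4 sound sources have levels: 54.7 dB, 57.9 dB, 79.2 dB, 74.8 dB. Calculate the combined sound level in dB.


Formula: L_total = 10 * log10( sum(10^(Li/10)) )
  Source 1: 10^(54.7/10) = 295120.9227
  Source 2: 10^(57.9/10) = 616595.0019
  Source 3: 10^(79.2/10) = 83176377.1103
  Source 4: 10^(74.8/10) = 30199517.204
Sum of linear values = 114287610.2389
L_total = 10 * log10(114287610.2389) = 80.58

80.58 dB


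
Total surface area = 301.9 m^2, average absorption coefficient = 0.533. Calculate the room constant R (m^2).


Given values:
  S = 301.9 m^2, alpha = 0.533
Formula: R = S * alpha / (1 - alpha)
Numerator: 301.9 * 0.533 = 160.9127
Denominator: 1 - 0.533 = 0.467
R = 160.9127 / 0.467 = 344.57

344.57 m^2


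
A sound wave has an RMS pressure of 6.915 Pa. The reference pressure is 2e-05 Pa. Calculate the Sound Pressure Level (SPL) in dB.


Given values:
  p = 6.915 Pa
  p_ref = 2e-05 Pa
Formula: SPL = 20 * log10(p / p_ref)
Compute ratio: p / p_ref = 6.915 / 2e-05 = 345750
Compute log10: log10(345750) = 5.538762
Multiply: SPL = 20 * 5.538762 = 110.78

110.78 dB


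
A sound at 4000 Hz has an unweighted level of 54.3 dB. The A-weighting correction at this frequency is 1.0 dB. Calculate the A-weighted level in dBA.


Given values:
  SPL = 54.3 dB
  A-weighting at 4000 Hz = 1.0 dB
Formula: L_A = SPL + A_weight
L_A = 54.3 + (1.0)
L_A = 55.3

55.3 dBA


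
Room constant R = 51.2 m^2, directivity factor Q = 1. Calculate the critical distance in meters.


Given values:
  R = 51.2 m^2, Q = 1
Formula: d_c = 0.141 * sqrt(Q * R)
Compute Q * R = 1 * 51.2 = 51.2
Compute sqrt(51.2) = 7.1554
d_c = 0.141 * 7.1554 = 1.009

1.009 m


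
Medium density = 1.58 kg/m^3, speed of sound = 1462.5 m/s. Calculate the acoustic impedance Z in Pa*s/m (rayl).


Given values:
  rho = 1.58 kg/m^3
  c = 1462.5 m/s
Formula: Z = rho * c
Z = 1.58 * 1462.5
Z = 2310.75

2310.75 rayl


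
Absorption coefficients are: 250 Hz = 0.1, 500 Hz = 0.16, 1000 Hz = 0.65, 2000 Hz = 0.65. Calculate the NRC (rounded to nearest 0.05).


Given values:
  a_250 = 0.1, a_500 = 0.16
  a_1000 = 0.65, a_2000 = 0.65
Formula: NRC = (a250 + a500 + a1000 + a2000) / 4
Sum = 0.1 + 0.16 + 0.65 + 0.65 = 1.56
NRC = 1.56 / 4 = 0.39
Rounded to nearest 0.05: 0.4

0.4


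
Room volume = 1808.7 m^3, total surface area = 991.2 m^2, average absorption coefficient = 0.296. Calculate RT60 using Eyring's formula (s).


Given values:
  V = 1808.7 m^3, S = 991.2 m^2, alpha = 0.296
Formula: RT60 = 0.161 * V / (-S * ln(1 - alpha))
Compute ln(1 - 0.296) = ln(0.704) = -0.350977
Denominator: -991.2 * -0.350977 = 347.8884
Numerator: 0.161 * 1808.7 = 291.2007
RT60 = 291.2007 / 347.8884 = 0.837

0.837 s


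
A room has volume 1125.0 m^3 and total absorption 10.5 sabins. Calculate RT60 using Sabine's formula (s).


Given values:
  V = 1125.0 m^3
  A = 10.5 sabins
Formula: RT60 = 0.161 * V / A
Numerator: 0.161 * 1125.0 = 181.125
RT60 = 181.125 / 10.5 = 17.25

17.25 s


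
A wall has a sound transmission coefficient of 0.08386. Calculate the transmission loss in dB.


Given values:
  tau = 0.08386
Formula: TL = 10 * log10(1 / tau)
Compute 1 / tau = 1 / 0.08386 = 11.9246
Compute log10(11.9246) = 1.076444
TL = 10 * 1.076444 = 10.76

10.76 dB


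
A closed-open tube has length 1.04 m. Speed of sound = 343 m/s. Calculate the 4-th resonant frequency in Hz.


Given values:
  Tube type: closed-open, L = 1.04 m, c = 343 m/s, n = 4
Formula: f_n = (2n - 1) * c / (4 * L)
Compute 2n - 1 = 2*4 - 1 = 7
Compute 4 * L = 4 * 1.04 = 4.16
f = 7 * 343 / 4.16
f = 577.16

577.16 Hz


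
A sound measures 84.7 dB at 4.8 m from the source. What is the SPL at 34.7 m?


Given values:
  SPL1 = 84.7 dB, r1 = 4.8 m, r2 = 34.7 m
Formula: SPL2 = SPL1 - 20 * log10(r2 / r1)
Compute ratio: r2 / r1 = 34.7 / 4.8 = 7.2292
Compute log10: log10(7.2292) = 0.85909
Compute drop: 20 * 0.85909 = 17.1818
SPL2 = 84.7 - 17.1818 = 67.52

67.52 dB


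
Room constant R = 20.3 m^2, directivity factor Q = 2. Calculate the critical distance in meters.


Given values:
  R = 20.3 m^2, Q = 2
Formula: d_c = 0.141 * sqrt(Q * R)
Compute Q * R = 2 * 20.3 = 40.6
Compute sqrt(40.6) = 6.3718
d_c = 0.141 * 6.3718 = 0.898

0.898 m


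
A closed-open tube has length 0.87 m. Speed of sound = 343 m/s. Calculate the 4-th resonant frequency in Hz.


Given values:
  Tube type: closed-open, L = 0.87 m, c = 343 m/s, n = 4
Formula: f_n = (2n - 1) * c / (4 * L)
Compute 2n - 1 = 2*4 - 1 = 7
Compute 4 * L = 4 * 0.87 = 3.48
f = 7 * 343 / 3.48
f = 689.94

689.94 Hz


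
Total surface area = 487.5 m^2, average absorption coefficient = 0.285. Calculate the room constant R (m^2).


Given values:
  S = 487.5 m^2, alpha = 0.285
Formula: R = S * alpha / (1 - alpha)
Numerator: 487.5 * 0.285 = 138.9375
Denominator: 1 - 0.285 = 0.715
R = 138.9375 / 0.715 = 194.32

194.32 m^2


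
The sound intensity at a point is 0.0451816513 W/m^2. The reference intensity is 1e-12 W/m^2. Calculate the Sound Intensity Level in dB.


Given values:
  I = 0.0451816513 W/m^2
  I_ref = 1e-12 W/m^2
Formula: SIL = 10 * log10(I / I_ref)
Compute ratio: I / I_ref = 45181651300
Compute log10: log10(45181651300) = 10.654962
Multiply: SIL = 10 * 10.654962 = 106.55

106.55 dB


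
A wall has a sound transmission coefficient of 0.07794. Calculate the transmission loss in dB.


Given values:
  tau = 0.07794
Formula: TL = 10 * log10(1 / tau)
Compute 1 / tau = 1 / 0.07794 = 12.8304
Compute log10(12.8304) = 1.10824
TL = 10 * 1.10824 = 11.08

11.08 dB


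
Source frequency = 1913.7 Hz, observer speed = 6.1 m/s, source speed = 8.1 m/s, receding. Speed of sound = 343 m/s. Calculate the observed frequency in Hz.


Given values:
  f_s = 1913.7 Hz, v_o = 6.1 m/s, v_s = 8.1 m/s
  Direction: receding
Formula: f_o = f_s * (c - v_o) / (c + v_s)
Numerator: c - v_o = 343 - 6.1 = 336.9
Denominator: c + v_s = 343 + 8.1 = 351.1
f_o = 1913.7 * 336.9 / 351.1 = 1836.3

1836.3 Hz


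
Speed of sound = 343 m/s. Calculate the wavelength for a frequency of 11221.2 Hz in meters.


Given values:
  c = 343 m/s, f = 11221.2 Hz
Formula: lambda = c / f
lambda = 343 / 11221.2
lambda = 0.0306

0.0306 m


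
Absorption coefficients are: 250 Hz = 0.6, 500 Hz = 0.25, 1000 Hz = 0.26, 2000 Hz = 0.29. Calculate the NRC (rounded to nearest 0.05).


Given values:
  a_250 = 0.6, a_500 = 0.25
  a_1000 = 0.26, a_2000 = 0.29
Formula: NRC = (a250 + a500 + a1000 + a2000) / 4
Sum = 0.6 + 0.25 + 0.26 + 0.29 = 1.4
NRC = 1.4 / 4 = 0.35
Rounded to nearest 0.05: 0.35

0.35


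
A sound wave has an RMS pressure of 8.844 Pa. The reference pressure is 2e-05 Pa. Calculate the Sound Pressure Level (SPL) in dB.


Given values:
  p = 8.844 Pa
  p_ref = 2e-05 Pa
Formula: SPL = 20 * log10(p / p_ref)
Compute ratio: p / p_ref = 8.844 / 2e-05 = 442200
Compute log10: log10(442200) = 5.645619
Multiply: SPL = 20 * 5.645619 = 112.91

112.91 dB


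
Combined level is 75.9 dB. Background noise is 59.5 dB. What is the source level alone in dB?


Given values:
  L_total = 75.9 dB, L_bg = 59.5 dB
Formula: L_source = 10 * log10(10^(L_total/10) - 10^(L_bg/10))
Convert to linear:
  10^(75.9/10) = 38904514.4994
  10^(59.5/10) = 891250.9381
Difference: 38904514.4994 - 891250.9381 = 38013263.5613
L_source = 10 * log10(38013263.5613) = 75.8

75.8 dB


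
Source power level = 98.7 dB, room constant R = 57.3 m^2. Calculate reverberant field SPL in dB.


Given values:
  Lw = 98.7 dB, R = 57.3 m^2
Formula: SPL = Lw + 10 * log10(4 / R)
Compute 4 / R = 4 / 57.3 = 0.069808
Compute 10 * log10(0.069808) = -11.5609
SPL = 98.7 + (-11.5609) = 87.14

87.14 dB


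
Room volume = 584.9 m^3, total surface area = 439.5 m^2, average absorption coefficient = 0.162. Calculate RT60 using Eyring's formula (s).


Given values:
  V = 584.9 m^3, S = 439.5 m^2, alpha = 0.162
Formula: RT60 = 0.161 * V / (-S * ln(1 - alpha))
Compute ln(1 - 0.162) = ln(0.838) = -0.176737
Denominator: -439.5 * -0.176737 = 77.6759
Numerator: 0.161 * 584.9 = 94.1689
RT60 = 94.1689 / 77.6759 = 1.212

1.212 s


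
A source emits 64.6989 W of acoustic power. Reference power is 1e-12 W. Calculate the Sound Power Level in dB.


Given values:
  W = 64.6989 W
  W_ref = 1e-12 W
Formula: SWL = 10 * log10(W / W_ref)
Compute ratio: W / W_ref = 64698900000000
Compute log10: log10(64698900000000) = 13.810897
Multiply: SWL = 10 * 13.810897 = 138.11

138.11 dB


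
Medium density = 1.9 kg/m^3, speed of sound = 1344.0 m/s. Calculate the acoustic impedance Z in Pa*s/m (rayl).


Given values:
  rho = 1.9 kg/m^3
  c = 1344.0 m/s
Formula: Z = rho * c
Z = 1.9 * 1344.0
Z = 2553.6

2553.6 rayl


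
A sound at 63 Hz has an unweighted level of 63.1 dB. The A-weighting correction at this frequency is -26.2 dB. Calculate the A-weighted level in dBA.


Given values:
  SPL = 63.1 dB
  A-weighting at 63 Hz = -26.2 dB
Formula: L_A = SPL + A_weight
L_A = 63.1 + (-26.2)
L_A = 36.9

36.9 dBA


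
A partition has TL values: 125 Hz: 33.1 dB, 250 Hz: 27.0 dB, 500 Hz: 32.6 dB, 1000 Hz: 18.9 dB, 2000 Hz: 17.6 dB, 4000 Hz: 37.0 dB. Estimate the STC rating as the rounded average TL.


Given TL values at each frequency:
  125 Hz: 33.1 dB
  250 Hz: 27.0 dB
  500 Hz: 32.6 dB
  1000 Hz: 18.9 dB
  2000 Hz: 17.6 dB
  4000 Hz: 37.0 dB
Formula: STC ~ round(average of TL values)
Sum = 33.1 + 27.0 + 32.6 + 18.9 + 17.6 + 37.0 = 166.2
Average = 166.2 / 6 = 27.7
Rounded: 28

28


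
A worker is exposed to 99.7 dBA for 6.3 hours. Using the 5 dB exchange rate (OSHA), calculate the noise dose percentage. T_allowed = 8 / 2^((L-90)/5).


Given values:
  L = 99.7 dBA, T = 6.3 hours
Formula: T_allowed = 8 / 2^((L - 90) / 5)
Compute exponent: (99.7 - 90) / 5 = 1.94
Compute 2^(1.94) = 3.837056
T_allowed = 8 / 3.837056 = 2.084932 hours
Dose = (T / T_allowed) * 100
Dose = (6.3 / 2.084932) * 100 = 302.17

302.17 %


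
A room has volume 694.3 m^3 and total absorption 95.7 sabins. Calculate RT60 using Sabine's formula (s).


Given values:
  V = 694.3 m^3
  A = 95.7 sabins
Formula: RT60 = 0.161 * V / A
Numerator: 0.161 * 694.3 = 111.7823
RT60 = 111.7823 / 95.7 = 1.168

1.168 s


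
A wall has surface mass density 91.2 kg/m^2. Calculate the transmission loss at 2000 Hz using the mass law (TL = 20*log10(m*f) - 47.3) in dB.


Given values:
  m = 91.2 kg/m^2, f = 2000 Hz
Formula: TL = 20 * log10(m * f) - 47.3
Compute m * f = 91.2 * 2000 = 182400.0
Compute log10(182400.0) = 5.261025
Compute 20 * 5.261025 = 105.2205
TL = 105.2205 - 47.3 = 57.92

57.92 dB


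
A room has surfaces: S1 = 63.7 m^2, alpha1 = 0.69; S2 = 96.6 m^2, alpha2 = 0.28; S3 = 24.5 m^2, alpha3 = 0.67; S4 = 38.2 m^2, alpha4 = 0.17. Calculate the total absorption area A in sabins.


Given surfaces:
  Surface 1: 63.7 * 0.69 = 43.953
  Surface 2: 96.6 * 0.28 = 27.048
  Surface 3: 24.5 * 0.67 = 16.415
  Surface 4: 38.2 * 0.17 = 6.494
Formula: A = sum(Si * alpha_i)
A = 43.953 + 27.048 + 16.415 + 6.494
A = 93.91

93.91 sabins


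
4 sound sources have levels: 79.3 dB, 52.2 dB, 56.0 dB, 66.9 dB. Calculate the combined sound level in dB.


Formula: L_total = 10 * log10( sum(10^(Li/10)) )
  Source 1: 10^(79.3/10) = 85113803.8202
  Source 2: 10^(52.2/10) = 165958.6907
  Source 3: 10^(56.0/10) = 398107.1706
  Source 4: 10^(66.9/10) = 4897788.1937
Sum of linear values = 90575657.8752
L_total = 10 * log10(90575657.8752) = 79.57

79.57 dB


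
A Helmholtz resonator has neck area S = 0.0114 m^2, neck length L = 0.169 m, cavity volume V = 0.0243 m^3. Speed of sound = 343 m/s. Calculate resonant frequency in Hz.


Given values:
  S = 0.0114 m^2, L = 0.169 m, V = 0.0243 m^3, c = 343 m/s
Formula: f = (c / (2*pi)) * sqrt(S / (V * L))
Compute V * L = 0.0243 * 0.169 = 0.0041067
Compute S / (V * L) = 0.0114 / 0.0041067 = 2.776
Compute sqrt(2.776) = 1.666133
Compute c / (2*pi) = 343 / 6.283185 = 54.590148
f = 54.590148 * 1.666133 = 90.95

90.95 Hz


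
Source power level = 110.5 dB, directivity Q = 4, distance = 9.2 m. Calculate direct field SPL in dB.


Given values:
  Lw = 110.5 dB, Q = 4, r = 9.2 m
Formula: SPL = Lw + 10 * log10(Q / (4 * pi * r^2))
Compute 4 * pi * r^2 = 4 * pi * 9.2^2 = 1063.6176
Compute Q / denom = 4 / 1063.6176 = 0.00376075
Compute 10 * log10(0.00376075) = -24.2473
SPL = 110.5 + (-24.2473) = 86.25

86.25 dB


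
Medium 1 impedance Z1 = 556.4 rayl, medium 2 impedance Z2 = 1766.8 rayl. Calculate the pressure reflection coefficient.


Given values:
  Z1 = 556.4 rayl, Z2 = 1766.8 rayl
Formula: R = (Z2 - Z1) / (Z2 + Z1)
Numerator: Z2 - Z1 = 1766.8 - 556.4 = 1210.4
Denominator: Z2 + Z1 = 1766.8 + 556.4 = 2323.2
R = 1210.4 / 2323.2 = 0.521

0.521


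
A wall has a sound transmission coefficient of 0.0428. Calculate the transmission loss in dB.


Given values:
  tau = 0.0428
Formula: TL = 10 * log10(1 / tau)
Compute 1 / tau = 1 / 0.0428 = 23.3645
Compute log10(23.3645) = 1.368556
TL = 10 * 1.368556 = 13.69

13.69 dB


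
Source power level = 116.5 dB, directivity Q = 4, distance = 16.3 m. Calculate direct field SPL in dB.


Given values:
  Lw = 116.5 dB, Q = 4, r = 16.3 m
Formula: SPL = Lw + 10 * log10(Q / (4 * pi * r^2))
Compute 4 * pi * r^2 = 4 * pi * 16.3^2 = 3338.759
Compute Q / denom = 4 / 3338.759 = 0.00119805
Compute 10 * log10(0.00119805) = -29.2153
SPL = 116.5 + (-29.2153) = 87.28

87.28 dB


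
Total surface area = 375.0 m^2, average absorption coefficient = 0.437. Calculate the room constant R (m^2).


Given values:
  S = 375.0 m^2, alpha = 0.437
Formula: R = S * alpha / (1 - alpha)
Numerator: 375.0 * 0.437 = 163.875
Denominator: 1 - 0.437 = 0.563
R = 163.875 / 0.563 = 291.07

291.07 m^2


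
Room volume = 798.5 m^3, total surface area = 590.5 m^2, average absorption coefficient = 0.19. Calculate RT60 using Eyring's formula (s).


Given values:
  V = 798.5 m^3, S = 590.5 m^2, alpha = 0.19
Formula: RT60 = 0.161 * V / (-S * ln(1 - alpha))
Compute ln(1 - 0.19) = ln(0.81) = -0.210721
Denominator: -590.5 * -0.210721 = 124.4308
Numerator: 0.161 * 798.5 = 128.5585
RT60 = 128.5585 / 124.4308 = 1.033

1.033 s


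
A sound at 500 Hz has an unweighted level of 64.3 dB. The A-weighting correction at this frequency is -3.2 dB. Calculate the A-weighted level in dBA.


Given values:
  SPL = 64.3 dB
  A-weighting at 500 Hz = -3.2 dB
Formula: L_A = SPL + A_weight
L_A = 64.3 + (-3.2)
L_A = 61.1

61.1 dBA


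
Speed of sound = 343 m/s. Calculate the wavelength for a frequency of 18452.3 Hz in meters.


Given values:
  c = 343 m/s, f = 18452.3 Hz
Formula: lambda = c / f
lambda = 343 / 18452.3
lambda = 0.0186

0.0186 m


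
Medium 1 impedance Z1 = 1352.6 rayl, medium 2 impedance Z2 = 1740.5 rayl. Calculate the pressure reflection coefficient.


Given values:
  Z1 = 1352.6 rayl, Z2 = 1740.5 rayl
Formula: R = (Z2 - Z1) / (Z2 + Z1)
Numerator: Z2 - Z1 = 1740.5 - 1352.6 = 387.9
Denominator: Z2 + Z1 = 1740.5 + 1352.6 = 3093.1
R = 387.9 / 3093.1 = 0.1254

0.1254


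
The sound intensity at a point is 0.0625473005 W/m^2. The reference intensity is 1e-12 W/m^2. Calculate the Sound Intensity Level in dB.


Given values:
  I = 0.0625473005 W/m^2
  I_ref = 1e-12 W/m^2
Formula: SIL = 10 * log10(I / I_ref)
Compute ratio: I / I_ref = 62547300500
Compute log10: log10(62547300500) = 10.796209
Multiply: SIL = 10 * 10.796209 = 107.96

107.96 dB


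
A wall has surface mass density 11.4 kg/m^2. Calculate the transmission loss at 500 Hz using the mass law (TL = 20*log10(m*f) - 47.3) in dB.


Given values:
  m = 11.4 kg/m^2, f = 500 Hz
Formula: TL = 20 * log10(m * f) - 47.3
Compute m * f = 11.4 * 500 = 5700.0
Compute log10(5700.0) = 3.755875
Compute 20 * 3.755875 = 75.1175
TL = 75.1175 - 47.3 = 27.82

27.82 dB


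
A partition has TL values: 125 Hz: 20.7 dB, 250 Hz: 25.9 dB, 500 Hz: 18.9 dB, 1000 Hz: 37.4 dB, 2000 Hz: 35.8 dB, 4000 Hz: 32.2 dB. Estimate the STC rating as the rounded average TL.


Given TL values at each frequency:
  125 Hz: 20.7 dB
  250 Hz: 25.9 dB
  500 Hz: 18.9 dB
  1000 Hz: 37.4 dB
  2000 Hz: 35.8 dB
  4000 Hz: 32.2 dB
Formula: STC ~ round(average of TL values)
Sum = 20.7 + 25.9 + 18.9 + 37.4 + 35.8 + 32.2 = 170.9
Average = 170.9 / 6 = 28.48
Rounded: 28

28


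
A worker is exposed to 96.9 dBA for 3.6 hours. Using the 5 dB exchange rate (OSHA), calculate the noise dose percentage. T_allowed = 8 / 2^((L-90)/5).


Given values:
  L = 96.9 dBA, T = 3.6 hours
Formula: T_allowed = 8 / 2^((L - 90) / 5)
Compute exponent: (96.9 - 90) / 5 = 1.38
Compute 2^(1.38) = 2.602684
T_allowed = 8 / 2.602684 = 3.07375 hours
Dose = (T / T_allowed) * 100
Dose = (3.6 / 3.07375) * 100 = 117.12

117.12 %


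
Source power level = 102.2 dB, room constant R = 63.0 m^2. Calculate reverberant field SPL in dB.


Given values:
  Lw = 102.2 dB, R = 63.0 m^2
Formula: SPL = Lw + 10 * log10(4 / R)
Compute 4 / R = 4 / 63.0 = 0.063492
Compute 10 * log10(0.063492) = -11.9728
SPL = 102.2 + (-11.9728) = 90.23

90.23 dB


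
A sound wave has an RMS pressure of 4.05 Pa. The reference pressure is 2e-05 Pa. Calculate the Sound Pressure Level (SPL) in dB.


Given values:
  p = 4.05 Pa
  p_ref = 2e-05 Pa
Formula: SPL = 20 * log10(p / p_ref)
Compute ratio: p / p_ref = 4.05 / 2e-05 = 202500
Compute log10: log10(202500) = 5.306425
Multiply: SPL = 20 * 5.306425 = 106.13

106.13 dB


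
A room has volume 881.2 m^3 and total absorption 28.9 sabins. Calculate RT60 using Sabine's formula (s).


Given values:
  V = 881.2 m^3
  A = 28.9 sabins
Formula: RT60 = 0.161 * V / A
Numerator: 0.161 * 881.2 = 141.8732
RT60 = 141.8732 / 28.9 = 4.909

4.909 s


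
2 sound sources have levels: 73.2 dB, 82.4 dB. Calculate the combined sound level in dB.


Formula: L_total = 10 * log10( sum(10^(Li/10)) )
  Source 1: 10^(73.2/10) = 20892961.3085
  Source 2: 10^(82.4/10) = 173780082.8749
Sum of linear values = 194673044.1834
L_total = 10 * log10(194673044.1834) = 82.89

82.89 dB


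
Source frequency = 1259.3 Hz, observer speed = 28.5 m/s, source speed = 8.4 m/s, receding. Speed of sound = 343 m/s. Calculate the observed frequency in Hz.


Given values:
  f_s = 1259.3 Hz, v_o = 28.5 m/s, v_s = 8.4 m/s
  Direction: receding
Formula: f_o = f_s * (c - v_o) / (c + v_s)
Numerator: c - v_o = 343 - 28.5 = 314.5
Denominator: c + v_s = 343 + 8.4 = 351.4
f_o = 1259.3 * 314.5 / 351.4 = 1127.06

1127.06 Hz


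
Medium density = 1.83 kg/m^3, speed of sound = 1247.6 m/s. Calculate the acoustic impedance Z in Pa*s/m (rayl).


Given values:
  rho = 1.83 kg/m^3
  c = 1247.6 m/s
Formula: Z = rho * c
Z = 1.83 * 1247.6
Z = 2283.11

2283.11 rayl


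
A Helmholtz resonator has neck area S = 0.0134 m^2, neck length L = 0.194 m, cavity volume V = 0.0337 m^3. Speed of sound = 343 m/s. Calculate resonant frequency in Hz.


Given values:
  S = 0.0134 m^2, L = 0.194 m, V = 0.0337 m^3, c = 343 m/s
Formula: f = (c / (2*pi)) * sqrt(S / (V * L))
Compute V * L = 0.0337 * 0.194 = 0.0065378
Compute S / (V * L) = 0.0134 / 0.0065378 = 2.0496
Compute sqrt(2.0496) = 1.431642
Compute c / (2*pi) = 343 / 6.283185 = 54.590148
f = 54.590148 * 1.431642 = 78.15

78.15 Hz


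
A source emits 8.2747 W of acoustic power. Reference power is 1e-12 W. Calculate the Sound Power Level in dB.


Given values:
  W = 8.2747 W
  W_ref = 1e-12 W
Formula: SWL = 10 * log10(W / W_ref)
Compute ratio: W / W_ref = 8274700000000
Compute log10: log10(8274700000000) = 12.917752
Multiply: SWL = 10 * 12.917752 = 129.18

129.18 dB


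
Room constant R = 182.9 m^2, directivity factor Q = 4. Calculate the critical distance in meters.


Given values:
  R = 182.9 m^2, Q = 4
Formula: d_c = 0.141 * sqrt(Q * R)
Compute Q * R = 4 * 182.9 = 731.6
Compute sqrt(731.6) = 27.0481
d_c = 0.141 * 27.0481 = 3.814

3.814 m


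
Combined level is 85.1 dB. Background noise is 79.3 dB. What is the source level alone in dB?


Given values:
  L_total = 85.1 dB, L_bg = 79.3 dB
Formula: L_source = 10 * log10(10^(L_total/10) - 10^(L_bg/10))
Convert to linear:
  10^(85.1/10) = 323593656.9296
  10^(79.3/10) = 85113803.8202
Difference: 323593656.9296 - 85113803.8202 = 238479853.1094
L_source = 10 * log10(238479853.1094) = 83.77

83.77 dB


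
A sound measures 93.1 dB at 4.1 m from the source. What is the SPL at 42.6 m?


Given values:
  SPL1 = 93.1 dB, r1 = 4.1 m, r2 = 42.6 m
Formula: SPL2 = SPL1 - 20 * log10(r2 / r1)
Compute ratio: r2 / r1 = 42.6 / 4.1 = 10.3902
Compute log10: log10(10.3902) = 1.016624
Compute drop: 20 * 1.016624 = 20.3325
SPL2 = 93.1 - 20.3325 = 72.77

72.77 dB


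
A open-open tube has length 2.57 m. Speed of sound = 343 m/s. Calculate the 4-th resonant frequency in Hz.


Given values:
  Tube type: open-open, L = 2.57 m, c = 343 m/s, n = 4
Formula: f_n = n * c / (2 * L)
Compute 2 * L = 2 * 2.57 = 5.14
f = 4 * 343 / 5.14
f = 266.93

266.93 Hz


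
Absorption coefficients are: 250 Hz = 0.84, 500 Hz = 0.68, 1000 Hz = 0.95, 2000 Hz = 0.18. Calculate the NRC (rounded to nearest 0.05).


Given values:
  a_250 = 0.84, a_500 = 0.68
  a_1000 = 0.95, a_2000 = 0.18
Formula: NRC = (a250 + a500 + a1000 + a2000) / 4
Sum = 0.84 + 0.68 + 0.95 + 0.18 = 2.65
NRC = 2.65 / 4 = 0.6625
Rounded to nearest 0.05: 0.65

0.65


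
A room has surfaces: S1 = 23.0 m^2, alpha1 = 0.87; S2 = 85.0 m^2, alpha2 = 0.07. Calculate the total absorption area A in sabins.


Given surfaces:
  Surface 1: 23.0 * 0.87 = 20.01
  Surface 2: 85.0 * 0.07 = 5.95
Formula: A = sum(Si * alpha_i)
A = 20.01 + 5.95
A = 25.96

25.96 sabins


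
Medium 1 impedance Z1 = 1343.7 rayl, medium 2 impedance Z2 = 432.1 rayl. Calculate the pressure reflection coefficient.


Given values:
  Z1 = 1343.7 rayl, Z2 = 432.1 rayl
Formula: R = (Z2 - Z1) / (Z2 + Z1)
Numerator: Z2 - Z1 = 432.1 - 1343.7 = -911.6
Denominator: Z2 + Z1 = 432.1 + 1343.7 = 1775.8
R = -911.6 / 1775.8 = -0.5133

-0.5133


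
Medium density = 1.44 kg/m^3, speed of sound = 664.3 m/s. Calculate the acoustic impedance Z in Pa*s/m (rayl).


Given values:
  rho = 1.44 kg/m^3
  c = 664.3 m/s
Formula: Z = rho * c
Z = 1.44 * 664.3
Z = 956.59

956.59 rayl


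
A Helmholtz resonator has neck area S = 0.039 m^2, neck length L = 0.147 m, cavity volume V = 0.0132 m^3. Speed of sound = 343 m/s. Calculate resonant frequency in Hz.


Given values:
  S = 0.039 m^2, L = 0.147 m, V = 0.0132 m^3, c = 343 m/s
Formula: f = (c / (2*pi)) * sqrt(S / (V * L))
Compute V * L = 0.0132 * 0.147 = 0.0019404
Compute S / (V * L) = 0.039 / 0.0019404 = 20.0989
Compute sqrt(20.0989) = 4.48318
Compute c / (2*pi) = 343 / 6.283185 = 54.590148
f = 54.590148 * 4.48318 = 244.74

244.74 Hz


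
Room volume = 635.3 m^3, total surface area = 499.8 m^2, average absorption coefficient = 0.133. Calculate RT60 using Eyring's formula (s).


Given values:
  V = 635.3 m^3, S = 499.8 m^2, alpha = 0.133
Formula: RT60 = 0.161 * V / (-S * ln(1 - alpha))
Compute ln(1 - 0.133) = ln(0.867) = -0.142716
Denominator: -499.8 * -0.142716 = 71.3295
Numerator: 0.161 * 635.3 = 102.2833
RT60 = 102.2833 / 71.3295 = 1.434

1.434 s


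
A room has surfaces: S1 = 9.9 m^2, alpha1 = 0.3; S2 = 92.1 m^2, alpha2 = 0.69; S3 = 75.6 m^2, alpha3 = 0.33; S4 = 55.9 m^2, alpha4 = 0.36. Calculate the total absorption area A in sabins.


Given surfaces:
  Surface 1: 9.9 * 0.3 = 2.97
  Surface 2: 92.1 * 0.69 = 63.549
  Surface 3: 75.6 * 0.33 = 24.948
  Surface 4: 55.9 * 0.36 = 20.124
Formula: A = sum(Si * alpha_i)
A = 2.97 + 63.549 + 24.948 + 20.124
A = 111.59

111.59 sabins


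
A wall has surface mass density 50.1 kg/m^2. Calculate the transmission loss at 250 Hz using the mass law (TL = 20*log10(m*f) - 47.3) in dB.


Given values:
  m = 50.1 kg/m^2, f = 250 Hz
Formula: TL = 20 * log10(m * f) - 47.3
Compute m * f = 50.1 * 250 = 12525.0
Compute log10(12525.0) = 4.097778
Compute 20 * 4.097778 = 81.9556
TL = 81.9556 - 47.3 = 34.66

34.66 dB


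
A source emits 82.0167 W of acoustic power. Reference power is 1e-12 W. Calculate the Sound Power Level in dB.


Given values:
  W = 82.0167 W
  W_ref = 1e-12 W
Formula: SWL = 10 * log10(W / W_ref)
Compute ratio: W / W_ref = 82016700000000
Compute log10: log10(82016700000000) = 13.913902
Multiply: SWL = 10 * 13.913902 = 139.14

139.14 dB


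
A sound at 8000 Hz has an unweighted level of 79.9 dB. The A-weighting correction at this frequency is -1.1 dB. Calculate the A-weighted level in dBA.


Given values:
  SPL = 79.9 dB
  A-weighting at 8000 Hz = -1.1 dB
Formula: L_A = SPL + A_weight
L_A = 79.9 + (-1.1)
L_A = 78.8

78.8 dBA


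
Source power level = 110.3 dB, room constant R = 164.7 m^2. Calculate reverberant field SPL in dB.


Given values:
  Lw = 110.3 dB, R = 164.7 m^2
Formula: SPL = Lw + 10 * log10(4 / R)
Compute 4 / R = 4 / 164.7 = 0.024287
Compute 10 * log10(0.024287) = -16.1463
SPL = 110.3 + (-16.1463) = 94.15

94.15 dB


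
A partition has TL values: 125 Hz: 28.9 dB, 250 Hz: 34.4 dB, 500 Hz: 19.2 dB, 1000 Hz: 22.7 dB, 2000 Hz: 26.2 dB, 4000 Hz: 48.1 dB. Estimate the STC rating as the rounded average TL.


Given TL values at each frequency:
  125 Hz: 28.9 dB
  250 Hz: 34.4 dB
  500 Hz: 19.2 dB
  1000 Hz: 22.7 dB
  2000 Hz: 26.2 dB
  4000 Hz: 48.1 dB
Formula: STC ~ round(average of TL values)
Sum = 28.9 + 34.4 + 19.2 + 22.7 + 26.2 + 48.1 = 179.5
Average = 179.5 / 6 = 29.92
Rounded: 30

30


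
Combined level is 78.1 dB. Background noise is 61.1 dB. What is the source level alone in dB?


Given values:
  L_total = 78.1 dB, L_bg = 61.1 dB
Formula: L_source = 10 * log10(10^(L_total/10) - 10^(L_bg/10))
Convert to linear:
  10^(78.1/10) = 64565422.9035
  10^(61.1/10) = 1288249.5517
Difference: 64565422.9035 - 1288249.5517 = 63277173.3518
L_source = 10 * log10(63277173.3518) = 78.01

78.01 dB


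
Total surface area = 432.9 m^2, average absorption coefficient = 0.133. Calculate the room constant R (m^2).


Given values:
  S = 432.9 m^2, alpha = 0.133
Formula: R = S * alpha / (1 - alpha)
Numerator: 432.9 * 0.133 = 57.5757
Denominator: 1 - 0.133 = 0.867
R = 57.5757 / 0.867 = 66.41

66.41 m^2


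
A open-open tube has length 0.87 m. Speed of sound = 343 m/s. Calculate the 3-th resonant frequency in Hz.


Given values:
  Tube type: open-open, L = 0.87 m, c = 343 m/s, n = 3
Formula: f_n = n * c / (2 * L)
Compute 2 * L = 2 * 0.87 = 1.74
f = 3 * 343 / 1.74
f = 591.38

591.38 Hz


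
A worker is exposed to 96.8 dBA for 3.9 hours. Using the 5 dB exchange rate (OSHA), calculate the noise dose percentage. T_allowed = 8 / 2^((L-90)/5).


Given values:
  L = 96.8 dBA, T = 3.9 hours
Formula: T_allowed = 8 / 2^((L - 90) / 5)
Compute exponent: (96.8 - 90) / 5 = 1.36
Compute 2^(1.36) = 2.566852
T_allowed = 8 / 2.566852 = 3.116658 hours
Dose = (T / T_allowed) * 100
Dose = (3.9 / 3.116658) * 100 = 125.13

125.13 %


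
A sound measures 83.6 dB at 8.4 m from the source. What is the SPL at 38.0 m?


Given values:
  SPL1 = 83.6 dB, r1 = 8.4 m, r2 = 38.0 m
Formula: SPL2 = SPL1 - 20 * log10(r2 / r1)
Compute ratio: r2 / r1 = 38.0 / 8.4 = 4.5238
Compute log10: log10(4.5238) = 0.655503
Compute drop: 20 * 0.655503 = 13.1101
SPL2 = 83.6 - 13.1101 = 70.49

70.49 dB


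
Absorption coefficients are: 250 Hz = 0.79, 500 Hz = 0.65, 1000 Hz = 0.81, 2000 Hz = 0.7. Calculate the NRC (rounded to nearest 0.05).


Given values:
  a_250 = 0.79, a_500 = 0.65
  a_1000 = 0.81, a_2000 = 0.7
Formula: NRC = (a250 + a500 + a1000 + a2000) / 4
Sum = 0.79 + 0.65 + 0.81 + 0.7 = 2.95
NRC = 2.95 / 4 = 0.7375
Rounded to nearest 0.05: 0.75

0.75


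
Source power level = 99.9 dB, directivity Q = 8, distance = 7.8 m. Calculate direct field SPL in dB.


Given values:
  Lw = 99.9 dB, Q = 8, r = 7.8 m
Formula: SPL = Lw + 10 * log10(Q / (4 * pi * r^2))
Compute 4 * pi * r^2 = 4 * pi * 7.8^2 = 764.538
Compute Q / denom = 8 / 764.538 = 0.01046384
Compute 10 * log10(0.01046384) = -19.8031
SPL = 99.9 + (-19.8031) = 80.1

80.1 dB


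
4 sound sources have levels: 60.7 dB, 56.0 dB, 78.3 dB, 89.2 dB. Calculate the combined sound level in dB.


Formula: L_total = 10 * log10( sum(10^(Li/10)) )
  Source 1: 10^(60.7/10) = 1174897.5549
  Source 2: 10^(56.0/10) = 398107.1706
  Source 3: 10^(78.3/10) = 67608297.5392
  Source 4: 10^(89.2/10) = 831763771.1027
Sum of linear values = 900945073.3674
L_total = 10 * log10(900945073.3674) = 89.55

89.55 dB


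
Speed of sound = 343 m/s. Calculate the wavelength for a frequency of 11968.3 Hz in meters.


Given values:
  c = 343 m/s, f = 11968.3 Hz
Formula: lambda = c / f
lambda = 343 / 11968.3
lambda = 0.0287

0.0287 m


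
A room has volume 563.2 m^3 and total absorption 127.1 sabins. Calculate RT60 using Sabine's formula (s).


Given values:
  V = 563.2 m^3
  A = 127.1 sabins
Formula: RT60 = 0.161 * V / A
Numerator: 0.161 * 563.2 = 90.6752
RT60 = 90.6752 / 127.1 = 0.713

0.713 s


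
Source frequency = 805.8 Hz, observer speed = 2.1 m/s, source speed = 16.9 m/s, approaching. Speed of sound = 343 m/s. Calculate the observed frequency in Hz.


Given values:
  f_s = 805.8 Hz, v_o = 2.1 m/s, v_s = 16.9 m/s
  Direction: approaching
Formula: f_o = f_s * (c + v_o) / (c - v_s)
Numerator: c + v_o = 343 + 2.1 = 345.1
Denominator: c - v_s = 343 - 16.9 = 326.1
f_o = 805.8 * 345.1 / 326.1 = 852.75

852.75 Hz


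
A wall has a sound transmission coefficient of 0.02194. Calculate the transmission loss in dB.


Given values:
  tau = 0.02194
Formula: TL = 10 * log10(1 / tau)
Compute 1 / tau = 1 / 0.02194 = 45.5789
Compute log10(45.5789) = 1.658764
TL = 10 * 1.658764 = 16.59

16.59 dB


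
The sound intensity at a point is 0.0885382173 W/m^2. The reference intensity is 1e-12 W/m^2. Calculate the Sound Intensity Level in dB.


Given values:
  I = 0.0885382173 W/m^2
  I_ref = 1e-12 W/m^2
Formula: SIL = 10 * log10(I / I_ref)
Compute ratio: I / I_ref = 88538217300
Compute log10: log10(88538217300) = 10.947131
Multiply: SIL = 10 * 10.947131 = 109.47

109.47 dB


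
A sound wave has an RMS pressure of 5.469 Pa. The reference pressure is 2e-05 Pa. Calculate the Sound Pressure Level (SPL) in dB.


Given values:
  p = 5.469 Pa
  p_ref = 2e-05 Pa
Formula: SPL = 20 * log10(p / p_ref)
Compute ratio: p / p_ref = 5.469 / 2e-05 = 273450
Compute log10: log10(273450) = 5.436878
Multiply: SPL = 20 * 5.436878 = 108.74

108.74 dB


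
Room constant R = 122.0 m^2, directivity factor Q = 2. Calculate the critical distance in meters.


Given values:
  R = 122.0 m^2, Q = 2
Formula: d_c = 0.141 * sqrt(Q * R)
Compute Q * R = 2 * 122.0 = 244.0
Compute sqrt(244.0) = 15.6205
d_c = 0.141 * 15.6205 = 2.202

2.202 m
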